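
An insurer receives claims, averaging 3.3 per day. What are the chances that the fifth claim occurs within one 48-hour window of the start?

Over the interval, μ = 3.3 × 2 = 6.6 (a 48-hour window = 2 days).
The fifth arrival falls in the interval iff at least 5 events occur there: P(S_5 ≤ t) = P(N ≥ 5) = 1 − P(N ≤ 4) ≈ 0.7873.

0.7873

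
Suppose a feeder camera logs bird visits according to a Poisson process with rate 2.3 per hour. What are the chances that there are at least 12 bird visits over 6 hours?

0.7227

Over the interval, μ = 2.3 × 6 = 13.8 (6 hours).
P(N ≥ 12) = 1 − P(N ≤ 11) = 1 − Σ_{j=0}^{11} e^(−μ) μ^j/j! ≈ 0.7227.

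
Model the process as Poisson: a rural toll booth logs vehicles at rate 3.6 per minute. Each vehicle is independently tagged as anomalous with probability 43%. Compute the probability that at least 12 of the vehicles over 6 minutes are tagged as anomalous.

Thinning: the vehicles that are tagged as anomalous themselves form a Poisson process with rate 0.43 × 3.6 = 1.548 per minute.
Over the interval, μ = 1.548 × 6 = 9.288 (6 minutes).
P(N ≥ 12) = 1 − P(N ≤ 11) ≈ 0.2258.

0.2258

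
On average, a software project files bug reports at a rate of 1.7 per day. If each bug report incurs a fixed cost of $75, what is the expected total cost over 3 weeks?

$2677.5

E[N] = 1.7 × 21 = 35.7 (3 weeks = 21 days); E[cost] = 35.7 × $75 = $2677.5.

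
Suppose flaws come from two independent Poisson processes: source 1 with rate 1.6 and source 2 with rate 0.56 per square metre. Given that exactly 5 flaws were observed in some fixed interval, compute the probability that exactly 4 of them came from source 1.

Given the total, each event is independently from source 1 with probability p = λ_1/(λ_1+λ_2) = 1.6/2.16 ≈ 0.7407.
So K ~ Binomial(5, 1.6/2.16): P(K = 4) = C(5,4) · (1.6/2.16)^4 · (0.56/2.16)^1 ≈ 0.3903.

0.3903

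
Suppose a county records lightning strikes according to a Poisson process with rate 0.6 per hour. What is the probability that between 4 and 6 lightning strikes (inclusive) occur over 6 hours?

0.4115

Over the interval, μ = 0.6 × 6 = 3.6 (6 hours).
P(4 ≤ N ≤ 6) = Σ_{j=4}^{6} e^(−3.6) · 3.6^j/j! ≈ 0.4115.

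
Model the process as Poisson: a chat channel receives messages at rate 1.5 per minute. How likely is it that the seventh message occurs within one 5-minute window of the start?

0.6218

Over the interval, μ = 1.5 × 5 = 7.5 (a 5-minute window = 5 minutes).
The seventh arrival falls in the interval iff at least 7 events occur there: P(S_7 ≤ t) = P(N ≥ 7) = 1 − P(N ≤ 6) ≈ 0.6218.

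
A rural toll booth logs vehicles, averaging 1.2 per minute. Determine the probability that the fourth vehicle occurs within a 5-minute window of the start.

Over the interval, μ = 1.2 × 5 = 6 (a 5-minute window = 5 minutes).
The fourth arrival falls in the interval iff at least 4 events occur there: P(S_4 ≤ t) = P(N ≥ 4) = 1 − P(N ≤ 3) ≈ 0.8488.

0.8488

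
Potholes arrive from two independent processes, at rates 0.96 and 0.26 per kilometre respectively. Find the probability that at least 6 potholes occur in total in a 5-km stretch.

0.5702

Independent Poisson processes superpose: combined rate λ = 0.96 + 0.26 = 1.22 per kilometre.
Over the interval, μ = 1.22 × 5 = 6.1 (a 5-km stretch = 5 kilometres).
P(N ≥ 6) = 1 − P(N ≤ 5) ≈ 0.5702.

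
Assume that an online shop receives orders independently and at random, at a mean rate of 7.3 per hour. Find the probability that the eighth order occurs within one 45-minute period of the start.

Over the interval, μ = 7.3 × 0.75 = 5.475 (a 45-minute period = 0.75 hours).
The eighth arrival falls in the interval iff at least 8 events occur there: P(S_8 ≤ t) = P(N ≥ 8) = 1 − P(N ≤ 7) ≈ 0.1874.

0.1874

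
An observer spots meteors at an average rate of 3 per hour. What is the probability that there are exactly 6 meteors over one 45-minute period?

Over the interval, μ = 3 × 0.75 = 2.25 (a 45-minute period = 0.75 hours).
P(N = 6) = e^(−μ) μ^6/6! = e^(−2.25) · 2.25^6/720 ≈ 0.0190.

0.0190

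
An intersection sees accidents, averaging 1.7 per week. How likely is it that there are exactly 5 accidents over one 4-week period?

0.1349

Over the interval, μ = 1.7 × 4 = 6.8 (a 4-week period = 4 weeks).
P(N = 5) = e^(−μ) μ^5/5! = e^(−6.8) · 6.8^5/120 ≈ 0.1349.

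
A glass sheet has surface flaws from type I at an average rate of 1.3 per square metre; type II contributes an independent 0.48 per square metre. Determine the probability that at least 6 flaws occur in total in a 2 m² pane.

0.1504

Independent Poisson processes superpose: combined rate λ = 1.3 + 0.48 = 1.78 per square metre.
Over the interval, μ = 1.78 × 2 = 3.56 (a 2 m² pane = 2 square metres).
P(N ≥ 6) = 1 − P(N ≤ 5) ≈ 0.1504.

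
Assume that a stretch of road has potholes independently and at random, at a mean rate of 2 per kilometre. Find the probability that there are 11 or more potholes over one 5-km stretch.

Over the interval, μ = 2 × 5 = 10 (a 5-km stretch = 5 kilometres).
P(N ≥ 11) = 1 − P(N ≤ 10) = 1 − Σ_{j=0}^{10} e^(−μ) μ^j/j! ≈ 0.4170.

0.4170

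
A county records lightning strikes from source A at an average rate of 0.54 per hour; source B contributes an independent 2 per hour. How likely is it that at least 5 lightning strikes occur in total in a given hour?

0.1142

Independent Poisson processes superpose: combined rate λ = 0.54 + 2 = 2.54 per hour.
So μ = 2.54.
P(N ≥ 5) = 1 − P(N ≤ 4) ≈ 0.1142.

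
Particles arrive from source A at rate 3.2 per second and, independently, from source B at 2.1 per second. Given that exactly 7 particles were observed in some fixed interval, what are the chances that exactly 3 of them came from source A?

Given the total, each event is independently from source A with probability p = λ_A/(λ_A+λ_B) = 3.2/5.3 ≈ 0.6038.
So K ~ Binomial(7, 3.2/5.3): P(K = 3) = C(7,3) · (3.2/5.3)^3 · (2.1/5.3)^4 ≈ 0.1899.

0.1899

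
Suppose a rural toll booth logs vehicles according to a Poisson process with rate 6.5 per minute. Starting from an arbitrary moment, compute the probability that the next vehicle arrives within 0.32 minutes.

Inter-arrival times are exponential with rate λ = 6.5 per minute.
P(T ≤ 0.32) = 1 − e^(−λt) = 1 − e^(−6.5 × 0.32) = 1 − e^(−2.08) ≈ 0.8751.

0.8751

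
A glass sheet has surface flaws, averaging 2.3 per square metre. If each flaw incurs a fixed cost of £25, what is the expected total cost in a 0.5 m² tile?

£28.75

E[N] = 2.3 × 0.5 = 1.15 (a 0.5 m² tile = 0.5 square metres); E[cost] = 1.15 × £25 = £28.75.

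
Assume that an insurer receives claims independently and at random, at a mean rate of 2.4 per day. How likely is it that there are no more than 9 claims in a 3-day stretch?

Over the interval, μ = 2.4 × 3 = 7.2 (a 3-day stretch = 3 days).
P(N ≤ 9) = Σ_{j=0}^{9} e^(−μ) μ^j/j! ≈ 0.8096.

0.8096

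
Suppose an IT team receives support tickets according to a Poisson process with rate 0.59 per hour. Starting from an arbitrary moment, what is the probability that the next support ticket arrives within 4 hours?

Inter-arrival times are exponential with rate λ = 0.59 per hour.
P(T ≤ 4) = 1 − e^(−λt) = 1 − e^(−0.59 × 4) = 1 − e^(−2.36) ≈ 0.9056.

0.9056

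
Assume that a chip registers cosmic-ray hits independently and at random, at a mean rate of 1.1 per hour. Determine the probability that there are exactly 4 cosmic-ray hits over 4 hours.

0.1917

Over the interval, μ = 1.1 × 4 = 4.4 (4 hours).
P(N = 4) = e^(−μ) μ^4/4! = e^(−4.4) · 4.4^4/24 ≈ 0.1917.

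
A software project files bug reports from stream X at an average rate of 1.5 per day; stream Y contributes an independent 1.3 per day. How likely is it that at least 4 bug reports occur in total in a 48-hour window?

0.8094

Independent Poisson processes superpose: combined rate λ = 1.5 + 1.3 = 2.8 per day.
Over the interval, μ = 2.8 × 2 = 5.6 (a 48-hour window = 2 days).
P(N ≥ 4) = 1 − P(N ≤ 3) ≈ 0.8094.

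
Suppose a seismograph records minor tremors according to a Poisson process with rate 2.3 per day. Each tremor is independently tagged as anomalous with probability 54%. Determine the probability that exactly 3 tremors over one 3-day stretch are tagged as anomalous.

Thinning: the tremors that are tagged as anomalous themselves form a Poisson process with rate 0.54 × 2.3 = 1.242 per day.
Over the interval, μ = 1.242 × 3 = 3.726 (a 3-day stretch = 3 days).
P(N = 3) = e^(−3.726) · 3.726^3/3! ≈ 0.2077.

0.2077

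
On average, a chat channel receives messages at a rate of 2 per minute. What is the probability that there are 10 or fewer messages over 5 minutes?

0.5830

Over the interval, μ = 2 × 5 = 10 (5 minutes).
P(N ≤ 10) = Σ_{j=0}^{10} e^(−μ) μ^j/j! ≈ 0.5830.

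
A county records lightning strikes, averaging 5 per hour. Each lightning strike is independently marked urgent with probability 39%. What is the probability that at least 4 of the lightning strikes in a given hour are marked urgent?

Thinning: the lightning strikes that are marked urgent themselves form a Poisson process with rate 0.39 × 5 = 1.95 per hour.
So μ = 1.95.
P(N ≥ 4) = 1 − P(N ≤ 3) ≈ 0.1340.

0.1340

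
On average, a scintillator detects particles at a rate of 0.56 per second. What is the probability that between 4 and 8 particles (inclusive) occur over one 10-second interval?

Over the interval, μ = 0.56 × 10 = 5.6 (a 10-second interval = 10 seconds).
P(4 ≤ N ≤ 8) = Σ_{j=4}^{8} e^(−5.6) · 5.6^j/j! ≈ 0.6951.

0.6951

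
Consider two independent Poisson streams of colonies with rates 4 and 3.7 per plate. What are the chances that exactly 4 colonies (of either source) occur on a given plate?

0.0663

Independent Poisson processes superpose: combined rate λ = 4 + 3.7 = 7.7 per plate.
So μ = 7.7.
P(N = 4) = e^(−7.7) · 7.7^4/4! ≈ 0.0663.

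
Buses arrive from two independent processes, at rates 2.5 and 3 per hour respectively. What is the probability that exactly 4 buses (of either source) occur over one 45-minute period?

Independent Poisson processes superpose: combined rate λ = 2.5 + 3 = 5.5 per hour.
Over the interval, μ = 5.5 × 0.75 = 4.125 (a 45-minute period = 0.75 hours).
P(N = 4) = e^(−4.125) · 4.125^4/4! ≈ 0.1950.

0.1950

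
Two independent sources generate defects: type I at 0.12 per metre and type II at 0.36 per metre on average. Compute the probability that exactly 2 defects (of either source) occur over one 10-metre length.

0.0948

Independent Poisson processes superpose: combined rate λ = 0.12 + 0.36 = 0.48 per metre.
Over the interval, μ = 0.48 × 10 = 4.8 (a 10-metre length = 10 metres).
P(N = 2) = e^(−4.8) · 4.8^2/2! ≈ 0.0948.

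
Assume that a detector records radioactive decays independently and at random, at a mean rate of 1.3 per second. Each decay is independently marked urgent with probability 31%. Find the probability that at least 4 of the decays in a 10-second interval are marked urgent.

Thinning: the decays that are marked urgent themselves form a Poisson process with rate 0.31 × 1.3 = 0.403 per second.
Over the interval, μ = 0.403 × 10 = 4.03 (a 10-second interval = 10 seconds).
P(N ≥ 4) = 1 − P(N ≤ 3) ≈ 0.5724.

0.5724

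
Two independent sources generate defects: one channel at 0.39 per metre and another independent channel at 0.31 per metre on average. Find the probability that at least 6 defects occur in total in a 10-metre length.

0.6993

Independent Poisson processes superpose: combined rate λ = 0.39 + 0.31 = 0.7 per metre.
Over the interval, μ = 0.7 × 10 = 7 (a 10-metre length = 10 metres).
P(N ≥ 6) = 1 − P(N ≤ 5) ≈ 0.6993.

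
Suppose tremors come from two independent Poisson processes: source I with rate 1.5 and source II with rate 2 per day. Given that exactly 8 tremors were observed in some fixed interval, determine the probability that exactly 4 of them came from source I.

Given the total, each event is independently from source I with probability p = λ_I/(λ_I+λ_II) = 1.5/3.5 ≈ 0.4286.
So K ~ Binomial(8, 1.5/3.5): P(K = 4) = C(8,4) · (1.5/3.5)^4 · (2/3.5)^4 ≈ 0.2518.

0.2518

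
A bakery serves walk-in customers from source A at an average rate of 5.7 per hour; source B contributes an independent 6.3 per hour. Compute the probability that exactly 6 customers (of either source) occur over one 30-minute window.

Independent Poisson processes superpose: combined rate λ = 5.7 + 6.3 = 12 per hour.
Over the interval, μ = 12 × 0.5 = 6 (a 30-minute window = 0.5 hours).
P(N = 6) = e^(−6) · 6^6/6! ≈ 0.1606.

0.1606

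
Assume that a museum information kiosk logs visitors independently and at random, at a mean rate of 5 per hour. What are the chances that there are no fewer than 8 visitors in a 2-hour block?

Over the interval, μ = 5 × 2 = 10 (a 2-hour block = 2 hours).
P(N ≥ 8) = 1 − P(N ≤ 7) = 1 − Σ_{j=0}^{7} e^(−μ) μ^j/j! ≈ 0.7798.

0.7798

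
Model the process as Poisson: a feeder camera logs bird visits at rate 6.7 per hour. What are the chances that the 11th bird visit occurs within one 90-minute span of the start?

0.4232

Over the interval, μ = 6.7 × 1.5 = 10.05 (a 90-minute span = 1.5 hours).
The 11th arrival falls in the interval iff at least 11 events occur there: P(S_11 ≤ t) = P(N ≥ 11) = 1 − P(N ≤ 10) ≈ 0.4232.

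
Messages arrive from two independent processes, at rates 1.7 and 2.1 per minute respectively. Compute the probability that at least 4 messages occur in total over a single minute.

Independent Poisson processes superpose: combined rate λ = 1.7 + 2.1 = 3.8 per minute.
So μ = 3.8.
P(N ≥ 4) = 1 − P(N ≤ 3) ≈ 0.5265.

0.5265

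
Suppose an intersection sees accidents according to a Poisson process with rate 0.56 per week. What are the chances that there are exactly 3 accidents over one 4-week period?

0.1994

Over the interval, μ = 0.56 × 4 = 2.24 (a 4-week period = 4 weeks).
P(N = 3) = e^(−μ) μ^3/3! = e^(−2.24) · 2.24^3/6 ≈ 0.1994.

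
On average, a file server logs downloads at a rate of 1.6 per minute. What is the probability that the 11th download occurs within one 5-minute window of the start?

0.1841

Over the interval, μ = 1.6 × 5 = 8 (a 5-minute window = 5 minutes).
The 11th arrival falls in the interval iff at least 11 events occur there: P(S_11 ≤ t) = P(N ≥ 11) = 1 − P(N ≤ 10) ≈ 0.1841.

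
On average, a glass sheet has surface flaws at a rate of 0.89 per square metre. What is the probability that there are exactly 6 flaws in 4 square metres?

0.0804

Over the interval, μ = 0.89 × 4 = 3.56 (4 square metres).
P(N = 6) = e^(−μ) μ^6/6! = e^(−3.56) · 3.56^6/720 ≈ 0.0804.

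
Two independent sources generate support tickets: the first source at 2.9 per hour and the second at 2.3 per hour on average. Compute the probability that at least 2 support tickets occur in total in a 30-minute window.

0.7326

Independent Poisson processes superpose: combined rate λ = 2.9 + 2.3 = 5.2 per hour.
Over the interval, μ = 5.2 × 0.5 = 2.6 (a 30-minute window = 0.5 hours).
P(N ≥ 2) = 1 − P(N ≤ 1) ≈ 0.7326.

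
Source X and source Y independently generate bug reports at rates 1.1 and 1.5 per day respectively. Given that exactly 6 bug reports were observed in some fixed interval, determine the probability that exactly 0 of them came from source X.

0.0369

Given the total, each event is independently from source X with probability p = λ_X/(λ_X+λ_Y) = 1.1/2.6 ≈ 0.4231.
So K ~ Binomial(6, 1.1/2.6): P(K = 0) = C(6,0) · (1.1/2.6)^0 · (1.5/2.6)^6 ≈ 0.0369.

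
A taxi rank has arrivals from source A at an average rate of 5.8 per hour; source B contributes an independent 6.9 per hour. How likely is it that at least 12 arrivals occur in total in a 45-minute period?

Independent Poisson processes superpose: combined rate λ = 5.8 + 6.9 = 12.7 per hour.
Over the interval, μ = 12.7 × 0.75 = 9.525 (a 45-minute period = 0.75 hours).
P(N ≥ 12) = 1 − P(N ≤ 11) ≈ 0.2507.

0.2507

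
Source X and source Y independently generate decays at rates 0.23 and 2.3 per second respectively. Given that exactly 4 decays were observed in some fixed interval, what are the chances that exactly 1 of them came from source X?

Given the total, each event is independently from source X with probability p = λ_X/(λ_X+λ_Y) = 0.23/2.53 ≈ 0.0909.
So K ~ Binomial(4, 0.23/2.53): P(K = 1) = C(4,1) · (0.23/2.53)^1 · (2.3/2.53)^3 ≈ 0.2732.

0.2732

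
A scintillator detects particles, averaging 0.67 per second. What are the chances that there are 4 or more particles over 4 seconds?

Over the interval, μ = 0.67 × 4 = 2.68 (4 seconds).
P(N ≥ 4) = 1 − P(N ≤ 3) = 1 − Σ_{j=0}^{3} e^(−μ) μ^j/j! ≈ 0.2815.

0.2815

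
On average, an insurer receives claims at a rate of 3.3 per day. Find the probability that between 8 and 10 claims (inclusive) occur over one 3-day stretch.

0.3662

Over the interval, μ = 3.3 × 3 = 9.9 (a 3-day stretch = 3 days).
P(8 ≤ N ≤ 10) = Σ_{j=8}^{10} e^(−9.9) · 9.9^j/j! ≈ 0.3662.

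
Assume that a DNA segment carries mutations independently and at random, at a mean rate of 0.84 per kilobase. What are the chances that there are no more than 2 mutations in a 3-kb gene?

Over the interval, μ = 0.84 × 3 = 2.52 (a 3-kb gene = 3 kilobases).
P(N ≤ 2) = Σ_{j=0}^{2} e^(−μ) μ^j/j! ≈ 0.5387.

0.5387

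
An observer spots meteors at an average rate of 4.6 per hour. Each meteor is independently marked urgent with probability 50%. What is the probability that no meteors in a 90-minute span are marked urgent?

Thinning: the meteors that are marked urgent themselves form a Poisson process with rate 0.5 × 4.6 = 2.3 per hour.
Over the interval, μ = 2.3 × 1.5 = 3.45 (a 90-minute span = 1.5 hours).
P(N = 0) = e^(−3.45) · 3.45^0/0! ≈ 0.0317.

0.0317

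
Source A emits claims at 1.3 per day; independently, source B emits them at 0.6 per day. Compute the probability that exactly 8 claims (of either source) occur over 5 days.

0.1232

Independent Poisson processes superpose: combined rate λ = 1.3 + 0.6 = 1.9 per day.
Over the interval, μ = 1.9 × 5 = 9.5 (5 days).
P(N = 8) = e^(−9.5) · 9.5^8/8! ≈ 0.1232.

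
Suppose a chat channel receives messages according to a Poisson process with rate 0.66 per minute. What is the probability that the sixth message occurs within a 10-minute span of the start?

Over the interval, μ = 0.66 × 10 = 6.6 (a 10-minute span = 10 minutes).
The sixth arrival falls in the interval iff at least 6 events occur there: P(S_6 ≤ t) = P(N ≥ 6) = 1 − P(N ≤ 5) ≈ 0.6453.

0.6453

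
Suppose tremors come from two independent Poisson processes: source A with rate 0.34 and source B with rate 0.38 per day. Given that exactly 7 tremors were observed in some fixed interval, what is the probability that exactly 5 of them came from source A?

0.1374

Given the total, each event is independently from source A with probability p = λ_A/(λ_A+λ_B) = 0.34/0.72 ≈ 0.4722.
So K ~ Binomial(7, 0.34/0.72): P(K = 5) = C(7,5) · (0.34/0.72)^5 · (0.38/0.72)^2 ≈ 0.1374.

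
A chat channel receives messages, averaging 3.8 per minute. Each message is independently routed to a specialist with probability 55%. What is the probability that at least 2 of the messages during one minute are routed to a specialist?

0.6178

Thinning: the messages that are routed to a specialist themselves form a Poisson process with rate 0.55 × 3.8 = 2.09 per minute.
So μ = 2.09.
P(N ≥ 2) = 1 − P(N ≤ 1) ≈ 0.6178.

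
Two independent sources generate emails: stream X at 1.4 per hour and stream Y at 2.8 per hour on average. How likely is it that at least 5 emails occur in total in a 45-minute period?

0.2105

Independent Poisson processes superpose: combined rate λ = 1.4 + 2.8 = 4.2 per hour.
Over the interval, μ = 4.2 × 0.75 = 3.15 (a 45-minute period = 0.75 hours).
P(N ≥ 5) = 1 − P(N ≤ 4) ≈ 0.2105.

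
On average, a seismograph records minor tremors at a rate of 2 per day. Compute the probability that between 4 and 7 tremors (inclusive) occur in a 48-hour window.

0.5154

Over the interval, μ = 2 × 2 = 4 (a 48-hour window = 2 days).
P(4 ≤ N ≤ 7) = Σ_{j=4}^{7} e^(−4) · 4^j/j! ≈ 0.5154.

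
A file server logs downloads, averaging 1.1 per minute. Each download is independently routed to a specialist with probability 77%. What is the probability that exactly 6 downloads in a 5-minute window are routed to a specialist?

0.1160

Thinning: the downloads that are routed to a specialist themselves form a Poisson process with rate 0.77 × 1.1 = 0.847 per minute.
Over the interval, μ = 0.847 × 5 = 4.235 (a 5-minute window = 5 minutes).
P(N = 6) = e^(−4.235) · 4.235^6/6! ≈ 0.1160.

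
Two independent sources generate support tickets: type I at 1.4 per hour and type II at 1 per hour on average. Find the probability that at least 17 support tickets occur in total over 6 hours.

0.2796

Independent Poisson processes superpose: combined rate λ = 1.4 + 1 = 2.4 per hour.
Over the interval, μ = 2.4 × 6 = 14.4 (6 hours).
P(N ≥ 17) = 1 − P(N ≤ 16) ≈ 0.2796.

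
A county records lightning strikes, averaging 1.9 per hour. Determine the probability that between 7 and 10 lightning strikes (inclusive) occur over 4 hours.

Over the interval, μ = 1.9 × 4 = 7.6 (4 hours).
P(7 ≤ N ≤ 10) = Σ_{j=7}^{10} e^(−7.6) · 7.6^j/j! ≈ 0.4889.

0.4889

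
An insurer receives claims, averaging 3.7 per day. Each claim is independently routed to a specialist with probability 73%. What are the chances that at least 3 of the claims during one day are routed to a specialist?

0.5066

Thinning: the claims that are routed to a specialist themselves form a Poisson process with rate 0.73 × 3.7 = 2.701 per day.
So μ = 2.701.
P(N ≥ 3) = 1 − P(N ≤ 2) ≈ 0.5066.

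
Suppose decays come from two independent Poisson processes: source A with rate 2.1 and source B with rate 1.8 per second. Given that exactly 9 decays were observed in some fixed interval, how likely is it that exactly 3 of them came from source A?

Given the total, each event is independently from source A with probability p = λ_A/(λ_A+λ_B) = 2.1/3.9 ≈ 0.5385.
So K ~ Binomial(9, 2.1/3.9): P(K = 3) = C(9,3) · (2.1/3.9)^3 · (1.8/3.9)^6 ≈ 0.1268.

0.1268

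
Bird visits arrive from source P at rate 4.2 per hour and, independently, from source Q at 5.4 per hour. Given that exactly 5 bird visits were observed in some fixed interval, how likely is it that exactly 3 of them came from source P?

Given the total, each event is independently from source P with probability p = λ_P/(λ_P+λ_Q) = 4.2/9.6 = 0.4375.
So K ~ Binomial(5, 4.2/9.6): P(K = 3) = C(5,3) · (4.2/9.6)^3 · (5.4/9.6)^2 ≈ 0.2650.

0.2650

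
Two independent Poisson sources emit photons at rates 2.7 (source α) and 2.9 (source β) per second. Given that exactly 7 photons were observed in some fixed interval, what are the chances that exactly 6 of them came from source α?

Given the total, each event is independently from source α with probability p = λ_α/(λ_α+λ_β) = 2.7/5.6 ≈ 0.4821.
So K ~ Binomial(7, 2.7/5.6): P(K = 6) = C(7,6) · (2.7/5.6)^6 · (2.9/5.6)^1 ≈ 0.0455.

0.0455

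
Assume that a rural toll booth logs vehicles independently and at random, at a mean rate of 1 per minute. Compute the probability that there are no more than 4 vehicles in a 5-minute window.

Over the interval, μ = 1 × 5 = 5 (a 5-minute window = 5 minutes).
P(N ≤ 4) = Σ_{j=0}^{4} e^(−μ) μ^j/j! ≈ 0.4405.

0.4405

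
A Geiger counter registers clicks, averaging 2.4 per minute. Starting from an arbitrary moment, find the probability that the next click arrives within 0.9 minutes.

0.8847

Inter-arrival times are exponential with rate λ = 2.4 per minute.
P(T ≤ 0.9) = 1 − e^(−λt) = 1 − e^(−2.4 × 0.9) = 1 − e^(−2.16) ≈ 0.8847.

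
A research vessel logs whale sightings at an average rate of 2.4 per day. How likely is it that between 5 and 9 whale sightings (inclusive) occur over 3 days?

Over the interval, μ = 2.4 × 3 = 7.2 (3 days).
P(5 ≤ N ≤ 9) = Σ_{j=5}^{9} e^(−7.2) · 7.2^j/j! ≈ 0.6541.

0.6541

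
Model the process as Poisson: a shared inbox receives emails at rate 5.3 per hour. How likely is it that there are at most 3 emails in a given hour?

0.2254

With mean μ = 5.3 per hour,
P(N ≤ 3) = Σ_{j=0}^{3} e^(−μ) μ^j/j! ≈ 0.2254.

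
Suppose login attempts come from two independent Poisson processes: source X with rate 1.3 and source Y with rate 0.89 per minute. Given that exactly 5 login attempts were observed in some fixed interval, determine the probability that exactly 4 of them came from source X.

Given the total, each event is independently from source X with probability p = λ_X/(λ_X+λ_Y) = 1.3/2.19 ≈ 0.5936.
So K ~ Binomial(5, 1.3/2.19): P(K = 4) = C(5,4) · (1.3/2.19)^4 · (0.89/2.19)^1 ≈ 0.2523.

0.2523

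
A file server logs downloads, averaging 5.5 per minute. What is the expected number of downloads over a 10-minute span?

55

E[N] = λt = 5.5 × 10 = 55 (a 10-minute span = 10 minutes).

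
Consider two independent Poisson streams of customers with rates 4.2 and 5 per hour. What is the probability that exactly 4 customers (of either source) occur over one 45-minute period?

Independent Poisson processes superpose: combined rate λ = 4.2 + 5 = 9.2 per hour.
Over the interval, μ = 9.2 × 0.75 = 6.9 (a 45-minute period = 0.75 hours).
P(N = 4) = e^(−6.9) · 6.9^4/4! ≈ 0.0952.

0.0952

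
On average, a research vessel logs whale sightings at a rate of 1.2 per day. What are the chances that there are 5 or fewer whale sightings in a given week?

0.1573

Over the interval, μ = 1.2 × 7 = 8.4 (a week = 7 days).
P(N ≤ 5) = Σ_{j=0}^{5} e^(−μ) μ^j/j! ≈ 0.1573.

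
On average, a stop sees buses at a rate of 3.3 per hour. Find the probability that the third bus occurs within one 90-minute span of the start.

Over the interval, μ = 3.3 × 1.5 = 4.95 (a 90-minute span = 1.5 hours).
The third arrival falls in the interval iff at least 3 events occur there: P(S_3 ≤ t) = P(N ≥ 3) = 1 − P(N ≤ 2) ≈ 0.8711.

0.8711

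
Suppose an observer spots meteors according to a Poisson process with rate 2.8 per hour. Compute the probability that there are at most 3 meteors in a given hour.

0.6919

With mean μ = 2.8 per hour,
P(N ≤ 3) = Σ_{j=0}^{3} e^(−μ) μ^j/j! ≈ 0.6919.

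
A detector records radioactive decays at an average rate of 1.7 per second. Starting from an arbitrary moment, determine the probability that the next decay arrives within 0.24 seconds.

0.3350

Inter-arrival times are exponential with rate λ = 1.7 per second.
P(T ≤ 0.24) = 1 − e^(−λt) = 1 − e^(−1.7 × 0.24) = 1 − e^(−0.408) ≈ 0.3350.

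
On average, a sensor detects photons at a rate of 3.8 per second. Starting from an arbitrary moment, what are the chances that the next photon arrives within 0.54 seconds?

0.8715

Inter-arrival times are exponential with rate λ = 3.8 per second.
P(T ≤ 0.54) = 1 − e^(−λt) = 1 − e^(−3.8 × 0.54) = 1 − e^(−2.052) ≈ 0.8715.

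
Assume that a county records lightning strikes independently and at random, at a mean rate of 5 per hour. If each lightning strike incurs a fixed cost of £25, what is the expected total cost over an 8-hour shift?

E[N] = 5 × 8 = 40 (an 8-hour shift = 8 hours); E[cost] = 40 × £25 = £1000.

£1000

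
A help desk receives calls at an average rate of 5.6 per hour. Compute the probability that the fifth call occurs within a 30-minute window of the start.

0.1523

Over the interval, μ = 5.6 × 0.5 = 2.8 (a 30-minute window = 0.5 hours).
The fifth arrival falls in the interval iff at least 5 events occur there: P(S_5 ≤ t) = P(N ≥ 5) = 1 − P(N ≤ 4) ≈ 0.1523.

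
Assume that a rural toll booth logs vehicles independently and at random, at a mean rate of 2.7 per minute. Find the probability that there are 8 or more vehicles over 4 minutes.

Over the interval, μ = 2.7 × 4 = 10.8 (4 minutes).
P(N ≥ 8) = 1 − P(N ≤ 7) = 1 − Σ_{j=0}^{7} e^(−μ) μ^j/j! ≈ 0.8434.

0.8434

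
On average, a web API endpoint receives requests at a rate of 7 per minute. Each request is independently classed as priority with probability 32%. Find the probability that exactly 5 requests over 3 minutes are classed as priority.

Thinning: the requests that are classed as priority themselves form a Poisson process with rate 0.32 × 7 = 2.24 per minute.
Over the interval, μ = 2.24 × 3 = 6.72 (3 minutes).
P(N = 5) = e^(−6.72) · 6.72^5/5! ≈ 0.1378.

0.1378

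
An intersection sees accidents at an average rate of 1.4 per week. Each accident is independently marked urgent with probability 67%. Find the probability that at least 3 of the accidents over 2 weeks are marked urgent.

0.2898

Thinning: the accidents that are marked urgent themselves form a Poisson process with rate 0.67 × 1.4 = 0.938 per week.
Over the interval, μ = 0.938 × 2 = 1.876 (2 weeks).
P(N ≥ 3) = 1 − P(N ≤ 2) ≈ 0.2898.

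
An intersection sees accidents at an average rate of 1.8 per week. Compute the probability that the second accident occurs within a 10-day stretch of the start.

0.7270

Over the interval, μ = 1.8 × 10/7 ≈ 2.57143 (a 10-day stretch = 10/7 weeks).
The second arrival falls in the interval iff at least 2 events occur there: P(S_2 ≤ t) = P(N ≥ 2) = 1 − P(N ≤ 1) ≈ 0.7270.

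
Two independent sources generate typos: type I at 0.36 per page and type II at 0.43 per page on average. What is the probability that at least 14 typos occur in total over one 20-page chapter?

Independent Poisson processes superpose: combined rate λ = 0.36 + 0.43 = 0.79 per page.
Over the interval, μ = 0.79 × 20 = 15.8 (a 20-page chapter = 20 pages).
P(N ≥ 14) = 1 − P(N ≤ 13) ≈ 0.7089.

0.7089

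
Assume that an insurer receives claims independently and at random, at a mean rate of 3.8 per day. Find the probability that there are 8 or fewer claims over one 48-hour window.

Over the interval, μ = 3.8 × 2 = 7.6 (a 48-hour window = 2 days).
P(N ≤ 8) = Σ_{j=0}^{8} e^(−μ) μ^j/j! ≈ 0.6482.

0.6482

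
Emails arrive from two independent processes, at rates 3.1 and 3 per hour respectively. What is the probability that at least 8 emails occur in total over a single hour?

Independent Poisson processes superpose: combined rate λ = 3.1 + 3 = 6.1 per hour.
So μ = 6.1.
P(N ≥ 8) = 1 − P(N ≤ 7) ≈ 0.2699.

0.2699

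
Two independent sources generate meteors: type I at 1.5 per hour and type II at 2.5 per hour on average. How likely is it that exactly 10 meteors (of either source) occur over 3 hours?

0.1048

Independent Poisson processes superpose: combined rate λ = 1.5 + 2.5 = 4 per hour.
Over the interval, μ = 4 × 3 = 12 (3 hours).
P(N = 10) = e^(−12) · 12^10/10! ≈ 0.1048.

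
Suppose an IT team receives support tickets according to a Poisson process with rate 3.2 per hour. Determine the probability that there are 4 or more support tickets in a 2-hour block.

Over the interval, μ = 3.2 × 2 = 6.4 (a 2-hour block = 2 hours).
P(N ≥ 4) = 1 − P(N ≤ 3) = 1 − Σ_{j=0}^{3} e^(−μ) μ^j/j! ≈ 0.8811.

0.8811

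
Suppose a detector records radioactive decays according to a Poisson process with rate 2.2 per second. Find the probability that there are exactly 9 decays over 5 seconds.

0.1085

Over the interval, μ = 2.2 × 5 = 11 (5 seconds).
P(N = 9) = e^(−μ) μ^9/9! = e^(−11) · 11^9/362880 ≈ 0.1085.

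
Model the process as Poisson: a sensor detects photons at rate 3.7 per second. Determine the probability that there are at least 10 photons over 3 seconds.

Over the interval, μ = 3.7 × 3 = 11.1 (3 seconds).
P(N ≥ 10) = 1 − P(N ≤ 9) = 1 − Σ_{j=0}^{9} e^(−μ) μ^j/j! ≈ 0.6702.

0.6702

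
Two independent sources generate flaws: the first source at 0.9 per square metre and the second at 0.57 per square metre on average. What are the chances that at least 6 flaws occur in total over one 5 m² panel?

0.7417

Independent Poisson processes superpose: combined rate λ = 0.9 + 0.57 = 1.47 per square metre.
Over the interval, μ = 1.47 × 5 = 7.35 (a 5 m² panel = 5 square metres).
P(N ≥ 6) = 1 − P(N ≤ 5) ≈ 0.7417.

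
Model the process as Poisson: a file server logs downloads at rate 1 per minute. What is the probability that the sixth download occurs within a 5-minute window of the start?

Over the interval, μ = 1 × 5 = 5 (a 5-minute window = 5 minutes).
The sixth arrival falls in the interval iff at least 6 events occur there: P(S_6 ≤ t) = P(N ≥ 6) = 1 − P(N ≤ 5) ≈ 0.3840.

0.3840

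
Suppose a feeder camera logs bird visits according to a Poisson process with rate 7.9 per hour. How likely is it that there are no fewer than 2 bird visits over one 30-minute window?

Over the interval, μ = 7.9 × 0.5 = 3.95 (a 30-minute window = 0.5 hours).
P(N ≥ 2) = 1 − P(N ≤ 1) = 1 − Σ_{j=0}^{1} e^(−μ) μ^j/j! ≈ 0.9047.

0.9047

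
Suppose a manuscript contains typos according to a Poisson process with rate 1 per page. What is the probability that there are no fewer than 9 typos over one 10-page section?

Over the interval, μ = 1 × 10 = 10 (a 10-page section = 10 pages).
P(N ≥ 9) = 1 − P(N ≤ 8) = 1 − Σ_{j=0}^{8} e^(−μ) μ^j/j! ≈ 0.6672.

0.6672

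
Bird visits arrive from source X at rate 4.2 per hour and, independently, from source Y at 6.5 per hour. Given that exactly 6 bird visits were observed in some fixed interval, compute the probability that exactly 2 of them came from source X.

0.3147

Given the total, each event is independently from source X with probability p = λ_X/(λ_X+λ_Y) = 4.2/10.7 ≈ 0.3925.
So K ~ Binomial(6, 4.2/10.7): P(K = 2) = C(6,2) · (4.2/10.7)^2 · (6.5/10.7)^4 ≈ 0.3147.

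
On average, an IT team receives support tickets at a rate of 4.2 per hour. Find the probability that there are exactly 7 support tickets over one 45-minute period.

0.0262

Over the interval, μ = 4.2 × 0.75 = 3.15 (a 45-minute period = 0.75 hours).
P(N = 7) = e^(−μ) μ^7/7! = e^(−3.15) · 3.15^7/5040 ≈ 0.0262.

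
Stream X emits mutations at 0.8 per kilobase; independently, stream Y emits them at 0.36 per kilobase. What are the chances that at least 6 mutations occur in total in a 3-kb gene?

0.1398

Independent Poisson processes superpose: combined rate λ = 0.8 + 0.36 = 1.16 per kilobase.
Over the interval, μ = 1.16 × 3 = 3.48 (a 3-kb gene = 3 kilobases).
P(N ≥ 6) = 1 − P(N ≤ 5) ≈ 0.1398.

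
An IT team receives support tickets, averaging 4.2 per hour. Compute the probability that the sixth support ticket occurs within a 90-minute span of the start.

0.6012

Over the interval, μ = 4.2 × 1.5 = 6.3 (a 90-minute span = 1.5 hours).
The sixth arrival falls in the interval iff at least 6 events occur there: P(S_6 ≤ t) = P(N ≥ 6) = 1 − P(N ≤ 5) ≈ 0.6012.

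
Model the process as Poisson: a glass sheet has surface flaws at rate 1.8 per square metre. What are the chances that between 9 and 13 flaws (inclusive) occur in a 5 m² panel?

0.4705

Over the interval, μ = 1.8 × 5 = 9 (a 5 m² panel = 5 square metres).
P(9 ≤ N ≤ 13) = Σ_{j=9}^{13} e^(−9) · 9^j/j! ≈ 0.4705.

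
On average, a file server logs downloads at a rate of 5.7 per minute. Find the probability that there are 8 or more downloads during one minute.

With mean μ = 5.7 per minute,
P(N ≥ 8) = 1 − P(N ≤ 7) = 1 − Σ_{j=0}^{7} e^(−μ) μ^j/j! ≈ 0.2159.

0.2159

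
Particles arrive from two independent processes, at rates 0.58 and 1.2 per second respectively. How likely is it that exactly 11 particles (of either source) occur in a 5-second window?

0.0948

Independent Poisson processes superpose: combined rate λ = 0.58 + 1.2 = 1.78 per second.
Over the interval, μ = 1.78 × 5 = 8.9 (a 5-second window = 5 seconds).
P(N = 11) = e^(−8.9) · 8.9^11/11! ≈ 0.0948.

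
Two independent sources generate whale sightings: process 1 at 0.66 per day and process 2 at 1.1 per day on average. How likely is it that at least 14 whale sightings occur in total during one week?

0.3526

Independent Poisson processes superpose: combined rate λ = 0.66 + 1.1 = 1.76 per day.
Over the interval, μ = 1.76 × 7 = 12.32 (a week = 7 days).
P(N ≥ 14) = 1 − P(N ≤ 13) ≈ 0.3526.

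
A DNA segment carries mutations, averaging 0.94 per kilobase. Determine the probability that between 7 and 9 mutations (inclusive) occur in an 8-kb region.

Over the interval, μ = 0.94 × 8 = 7.52 (an 8-kb region = 8 kilobases).
P(7 ≤ N ≤ 9) = Σ_{j=7}^{9} e^(−7.52) · 7.52^j/j! ≈ 0.3987.

0.3987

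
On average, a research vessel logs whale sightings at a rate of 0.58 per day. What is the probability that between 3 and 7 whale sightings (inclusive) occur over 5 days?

0.5442

Over the interval, μ = 0.58 × 5 = 2.9 (5 days).
P(3 ≤ N ≤ 7) = Σ_{j=3}^{7} e^(−2.9) · 2.9^j/j! ≈ 0.5442.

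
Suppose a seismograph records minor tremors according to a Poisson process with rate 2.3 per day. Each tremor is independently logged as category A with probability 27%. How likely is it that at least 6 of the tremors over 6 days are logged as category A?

Thinning: the tremors that are logged as category A themselves form a Poisson process with rate 0.27 × 2.3 = 0.621 per day.
Over the interval, μ = 0.621 × 6 = 3.726 (6 days).
P(N ≥ 6) = 1 − P(N ≤ 5) ≈ 0.1736.

0.1736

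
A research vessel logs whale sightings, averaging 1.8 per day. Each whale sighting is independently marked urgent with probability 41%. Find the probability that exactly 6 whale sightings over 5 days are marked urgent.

0.0876

Thinning: the whale sightings that are marked urgent themselves form a Poisson process with rate 0.41 × 1.8 = 0.738 per day.
Over the interval, μ = 0.738 × 5 = 3.69 (5 days).
P(N = 6) = e^(−3.69) · 3.69^6/6! ≈ 0.0876.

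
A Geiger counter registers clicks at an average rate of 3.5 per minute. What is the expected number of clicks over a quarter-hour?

52.5

E[N] = λt = 3.5 × 15 = 52.5 (a quarter-hour = 15 minutes).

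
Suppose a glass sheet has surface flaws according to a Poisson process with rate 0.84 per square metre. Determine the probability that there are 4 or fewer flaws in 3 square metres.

0.8885

Over the interval, μ = 0.84 × 3 = 2.52 (3 square metres).
P(N ≤ 4) = Σ_{j=0}^{4} e^(−μ) μ^j/j! ≈ 0.8885.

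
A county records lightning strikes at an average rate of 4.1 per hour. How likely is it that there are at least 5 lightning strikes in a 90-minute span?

Over the interval, μ = 4.1 × 1.5 = 6.15 (a 90-minute span = 1.5 hours).
P(N ≥ 5) = 1 − P(N ≤ 4) = 1 − Σ_{j=0}^{4} e^(−μ) μ^j/j! ≈ 0.7345.

0.7345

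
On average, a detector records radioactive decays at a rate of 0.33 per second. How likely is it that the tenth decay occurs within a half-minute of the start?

Over the interval, μ = 0.33 × 30 = 9.9 (a half-minute = 30 seconds).
The tenth arrival falls in the interval iff at least 10 events occur there: P(S_10 ≤ t) = P(N ≥ 10) = 1 − P(N ≤ 9) ≈ 0.5295.

0.5295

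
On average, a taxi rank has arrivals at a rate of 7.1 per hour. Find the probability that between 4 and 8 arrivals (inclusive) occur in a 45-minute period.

Over the interval, μ = 7.1 × 0.75 = 5.325 (a 45-minute period = 0.75 hours).
P(4 ≤ N ≤ 8) = Σ_{j=4}^{8} e^(−5.325) · 5.325^j/j! ≈ 0.6863.

0.6863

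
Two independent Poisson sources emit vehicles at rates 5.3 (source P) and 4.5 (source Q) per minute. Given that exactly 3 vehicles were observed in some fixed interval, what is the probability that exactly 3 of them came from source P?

0.1582

Given the total, each event is independently from source P with probability p = λ_P/(λ_P+λ_Q) = 5.3/9.8 ≈ 0.5408.
So K ~ Binomial(3, 5.3/9.8): P(K = 3) = C(3,3) · (5.3/9.8)^3 · (4.5/9.8)^0 ≈ 0.1582.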